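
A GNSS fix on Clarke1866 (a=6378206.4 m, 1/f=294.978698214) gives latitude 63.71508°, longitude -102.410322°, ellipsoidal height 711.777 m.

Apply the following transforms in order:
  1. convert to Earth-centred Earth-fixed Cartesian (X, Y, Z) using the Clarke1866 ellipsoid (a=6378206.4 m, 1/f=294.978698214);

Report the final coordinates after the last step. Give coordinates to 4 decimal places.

start: φ=63.715080°, λ=-102.410322°, h=711.777 m
→ ECEF (a=6378206.400, f=1/294.978698214): X=-608741.6918, Y=-2766339.6385, Z=5696165.8926

X=-608741.6918 m, Y=-2766339.6385 m, Z=5696165.8926 m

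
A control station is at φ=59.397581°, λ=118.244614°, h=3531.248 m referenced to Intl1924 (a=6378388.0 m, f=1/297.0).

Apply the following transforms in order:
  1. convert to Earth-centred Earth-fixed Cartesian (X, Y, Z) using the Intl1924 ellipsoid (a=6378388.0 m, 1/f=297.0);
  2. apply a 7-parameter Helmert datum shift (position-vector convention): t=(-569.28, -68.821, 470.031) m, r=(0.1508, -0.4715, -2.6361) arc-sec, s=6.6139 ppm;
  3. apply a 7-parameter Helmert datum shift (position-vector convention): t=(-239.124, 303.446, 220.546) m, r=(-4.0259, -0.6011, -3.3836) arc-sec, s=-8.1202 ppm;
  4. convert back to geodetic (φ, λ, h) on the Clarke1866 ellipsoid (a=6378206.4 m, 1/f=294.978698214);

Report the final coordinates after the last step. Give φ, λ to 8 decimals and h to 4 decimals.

φ=59.39625317°, λ=118.25309978°, h=4705.7669 m

start: φ=59.397581°, λ=118.244614°, h=3531.248 m
→ ECEF (a=6378388.000, f=1/297.0): X=-1541336.8998, Y=2869214.3253, Z=5469771.7341
→ Helmert 7p (PV): X=-1541892.2081, Y=2869180.1807, Z=5470276.5160
→ Helmert 7p (PV): X=-1542087.6870, Y=2869592.3902, Z=5470392.1483
→ geod (Bowring, a=6378206.400): φ=59.39625317°, λ=118.25309978°, h=4705.7669 m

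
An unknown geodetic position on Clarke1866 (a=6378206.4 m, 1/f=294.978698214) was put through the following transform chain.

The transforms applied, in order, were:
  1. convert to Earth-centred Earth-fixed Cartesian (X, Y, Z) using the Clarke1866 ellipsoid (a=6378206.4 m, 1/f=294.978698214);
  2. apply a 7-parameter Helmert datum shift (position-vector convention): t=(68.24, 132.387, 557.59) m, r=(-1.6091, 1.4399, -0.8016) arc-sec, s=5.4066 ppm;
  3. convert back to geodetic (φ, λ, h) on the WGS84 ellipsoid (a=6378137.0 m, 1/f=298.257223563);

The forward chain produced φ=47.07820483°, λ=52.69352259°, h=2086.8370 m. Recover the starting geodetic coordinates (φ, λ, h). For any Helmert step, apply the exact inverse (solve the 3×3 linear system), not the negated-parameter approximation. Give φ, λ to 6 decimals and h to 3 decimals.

start: φ=47.078205°, λ=52.693523°, h=2086.837 m
→ ECEF (a=6378137.000, f=1/298.257223563): X=2638105.1902, Y=3462196.0260, Z=4649218.0052
→ Helmert⁻¹: X=2637976.7814, Y=3462018.9080, Z=4648680.7049
→ geod (Bowring, a=6378206.400): φ=47.07848900°, λ=52.69345400°, h=1602.4210 m

φ=47.078489°, λ=52.693454°, h=1602.421 m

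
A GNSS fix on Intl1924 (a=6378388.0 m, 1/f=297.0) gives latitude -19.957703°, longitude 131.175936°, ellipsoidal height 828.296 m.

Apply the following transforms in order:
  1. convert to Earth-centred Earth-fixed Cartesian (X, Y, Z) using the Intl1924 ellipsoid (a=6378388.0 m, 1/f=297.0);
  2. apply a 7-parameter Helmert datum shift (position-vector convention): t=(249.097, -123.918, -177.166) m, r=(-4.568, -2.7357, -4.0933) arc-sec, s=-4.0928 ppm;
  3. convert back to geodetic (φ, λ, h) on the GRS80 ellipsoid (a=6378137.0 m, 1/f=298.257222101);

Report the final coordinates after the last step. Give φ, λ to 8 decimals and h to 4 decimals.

start: φ=-19.957703°, λ=131.175936°, h=828.296 m
→ ECEF (a=6378388.000, f=1/297.0): X=-3949226.9193, Y=4514990.3291, Z=-2163605.9402
→ Helmert 7p (PV): X=-3948843.3640, Y=4514878.3881, Z=-2163926.6195
→ geod (Bowring, a=6378137.000): φ=-19.96093547°, λ=131.17388226°, h=861.5984 m

φ=-19.96093547°, λ=131.17388226°, h=861.5984 m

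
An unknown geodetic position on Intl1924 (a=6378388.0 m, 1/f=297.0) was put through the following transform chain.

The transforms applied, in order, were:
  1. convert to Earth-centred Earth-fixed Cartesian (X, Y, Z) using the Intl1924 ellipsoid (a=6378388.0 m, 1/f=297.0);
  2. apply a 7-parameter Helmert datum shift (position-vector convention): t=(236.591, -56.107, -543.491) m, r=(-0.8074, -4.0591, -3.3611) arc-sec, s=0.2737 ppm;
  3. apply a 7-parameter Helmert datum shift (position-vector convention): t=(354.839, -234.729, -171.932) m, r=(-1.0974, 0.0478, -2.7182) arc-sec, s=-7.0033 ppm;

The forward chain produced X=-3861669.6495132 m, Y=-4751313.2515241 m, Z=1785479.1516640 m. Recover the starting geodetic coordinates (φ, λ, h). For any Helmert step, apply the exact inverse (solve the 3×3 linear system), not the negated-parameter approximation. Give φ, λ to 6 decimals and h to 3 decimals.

start: X=-3861669.6495, Y=-4751313.2515, Z=1785479.1517 m
→ Helmert⁻¹: X=-3861989.3375, Y=-4751172.1903, Z=1785637.4163
→ Helmert⁻¹: X=-3862112.2990, Y=-4751184.7083, Z=1786237.8233
→ geod (Bowring, a=6378388.000): φ=16.36781200°, λ=-129.10674800°, h=1416.3160 m

φ=16.367812°, λ=-129.106748°, h=1416.316 m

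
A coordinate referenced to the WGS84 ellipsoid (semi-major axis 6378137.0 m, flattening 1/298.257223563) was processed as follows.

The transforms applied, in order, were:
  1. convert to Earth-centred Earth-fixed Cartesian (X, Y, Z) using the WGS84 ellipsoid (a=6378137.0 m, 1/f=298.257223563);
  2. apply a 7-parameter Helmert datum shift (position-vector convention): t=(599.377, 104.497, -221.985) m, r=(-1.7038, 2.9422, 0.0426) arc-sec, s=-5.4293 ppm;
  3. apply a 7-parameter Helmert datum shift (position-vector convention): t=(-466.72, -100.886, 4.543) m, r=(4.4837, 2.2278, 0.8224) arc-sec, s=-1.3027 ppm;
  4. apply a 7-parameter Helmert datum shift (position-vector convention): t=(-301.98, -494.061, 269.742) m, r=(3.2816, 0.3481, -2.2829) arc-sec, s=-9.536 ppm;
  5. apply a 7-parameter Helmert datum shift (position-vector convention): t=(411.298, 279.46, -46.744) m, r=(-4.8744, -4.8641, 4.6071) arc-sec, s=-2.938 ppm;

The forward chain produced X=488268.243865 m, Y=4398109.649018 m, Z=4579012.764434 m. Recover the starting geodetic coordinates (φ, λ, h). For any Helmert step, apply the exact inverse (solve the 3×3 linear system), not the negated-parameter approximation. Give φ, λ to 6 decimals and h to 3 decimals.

φ=46.169835°, λ=83.667846°, h=1012.554 m

start: X=488268.2439, Y=4398109.6490, Z=4579012.7644 m
→ Helmert⁻¹: X=488064.5912, Y=4397723.9948, Z=4579165.3782
→ Helmert⁻¹: X=488314.8208, Y=4398338.2504, Z=4578870.1491
→ Helmert⁻¹: X=488750.2611, Y=4398542.4492, Z=4578781.2361
→ Helmert⁻¹: X=488089.1261, Y=4398423.9077, Z=4579071.3763
→ geod (Bowring, a=6378137.000): φ=46.16983500°, λ=83.66784600°, h=1012.5540 m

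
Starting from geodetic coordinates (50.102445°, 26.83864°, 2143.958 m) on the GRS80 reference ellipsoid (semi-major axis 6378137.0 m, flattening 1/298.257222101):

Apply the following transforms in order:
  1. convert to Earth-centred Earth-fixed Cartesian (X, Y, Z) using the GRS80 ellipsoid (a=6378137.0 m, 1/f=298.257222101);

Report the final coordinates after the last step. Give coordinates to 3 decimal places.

start: φ=50.102445°, λ=26.838640°, h=2143.958 m
→ ECEF (a=6378137.000, f=1/298.257222101): X=3658803.7541, Y=1851292.9113, Z=4871750.5992

X=3658803.754 m, Y=1851292.911 m, Z=4871750.599 m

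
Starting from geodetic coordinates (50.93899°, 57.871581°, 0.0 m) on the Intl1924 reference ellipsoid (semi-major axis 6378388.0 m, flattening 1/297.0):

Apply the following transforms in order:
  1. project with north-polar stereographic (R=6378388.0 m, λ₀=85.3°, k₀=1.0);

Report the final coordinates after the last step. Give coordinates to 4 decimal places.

E=-2084422.3461 m, N=-4016381.2285 m

start: φ=50.938990°, λ=57.871581°, h=0.000 m
→ stereo (R=6378388.0, λ₀=85.3°): E=-2084422.3461, N=-4016381.2285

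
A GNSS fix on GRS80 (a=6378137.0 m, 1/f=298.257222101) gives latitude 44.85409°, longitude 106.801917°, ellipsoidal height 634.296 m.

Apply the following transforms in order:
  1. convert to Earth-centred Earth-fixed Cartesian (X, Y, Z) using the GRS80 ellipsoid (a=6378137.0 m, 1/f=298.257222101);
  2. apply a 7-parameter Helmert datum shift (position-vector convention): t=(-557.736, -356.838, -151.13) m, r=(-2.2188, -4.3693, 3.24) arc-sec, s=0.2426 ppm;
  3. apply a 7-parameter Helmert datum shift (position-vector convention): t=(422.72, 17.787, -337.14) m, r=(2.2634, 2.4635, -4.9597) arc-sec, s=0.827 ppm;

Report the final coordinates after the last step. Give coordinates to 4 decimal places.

start: φ=44.854090°, λ=106.801917°, h=634.296 m
→ ECEF (a=6378137.000, f=1/298.257222101): X=-1309312.1983, Y=4336126.8950, Z=4476315.4358
→ Helmert 7p (PV): X=-1310033.1853, Y=4335798.6942, Z=4476091.0127
→ Helmert 7p (PV): X=-1309453.8333, Y=4335802.4497, Z=4475820.7986

X=-1309453.8333 m, Y=4335802.4497 m, Z=4475820.7986 m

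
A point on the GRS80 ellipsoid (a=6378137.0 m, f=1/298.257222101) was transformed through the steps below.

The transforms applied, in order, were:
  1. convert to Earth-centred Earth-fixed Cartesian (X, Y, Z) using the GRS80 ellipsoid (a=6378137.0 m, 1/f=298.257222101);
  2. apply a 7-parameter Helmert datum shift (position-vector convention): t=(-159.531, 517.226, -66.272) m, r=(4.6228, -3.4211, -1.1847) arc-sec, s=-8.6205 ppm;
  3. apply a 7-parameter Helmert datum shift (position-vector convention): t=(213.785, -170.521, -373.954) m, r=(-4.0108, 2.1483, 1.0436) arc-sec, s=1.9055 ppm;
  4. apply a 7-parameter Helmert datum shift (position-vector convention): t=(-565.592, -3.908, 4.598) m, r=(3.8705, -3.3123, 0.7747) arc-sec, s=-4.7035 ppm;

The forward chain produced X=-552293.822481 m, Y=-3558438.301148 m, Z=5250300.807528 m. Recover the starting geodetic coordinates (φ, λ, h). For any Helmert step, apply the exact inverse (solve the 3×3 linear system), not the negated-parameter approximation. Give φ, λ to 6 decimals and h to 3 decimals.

φ=55.735699°, λ=-98.812047°, h=3576.021 m

start: X=-552293.8225, Y=-3558438.3011, Z=5250300.8075 m
→ Helmert⁻¹: X=-551659.8768, Y=-3558350.5362, Z=5250396.5347
→ Helmert⁻¹: X=-551945.3005, Y=-3558272.5416, Z=5250685.5444
→ Helmert⁻¹: X=-551682.9955, Y=-3558705.9324, Z=5250885.9887
→ geod (Bowring, a=6378137.000): φ=55.73569900°, λ=-98.81204700°, h=3576.0210 m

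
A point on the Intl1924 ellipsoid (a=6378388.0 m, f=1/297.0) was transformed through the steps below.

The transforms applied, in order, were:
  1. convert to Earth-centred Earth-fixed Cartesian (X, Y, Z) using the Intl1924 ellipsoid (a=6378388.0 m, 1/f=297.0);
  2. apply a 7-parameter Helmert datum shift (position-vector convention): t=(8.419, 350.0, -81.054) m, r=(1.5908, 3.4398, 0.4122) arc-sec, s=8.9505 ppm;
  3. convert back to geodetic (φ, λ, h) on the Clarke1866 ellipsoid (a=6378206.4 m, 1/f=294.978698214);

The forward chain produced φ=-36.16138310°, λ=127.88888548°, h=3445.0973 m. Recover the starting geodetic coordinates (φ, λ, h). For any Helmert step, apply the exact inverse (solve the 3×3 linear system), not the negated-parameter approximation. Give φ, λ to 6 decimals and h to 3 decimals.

start: φ=-36.161383°, λ=127.888885°, h=3445.097 m
→ ECEF (a=6378206.400, f=1/294.978698214): X=-3167912.8181, Y=4070992.1555, Z=-3744506.1968
→ Helmert⁻¹: X=-3167822.3030, Y=4070583.1732, Z=-3744475.8512
→ geod (Bowring, a=6378388.000): φ=-36.16191700°, λ=127.89088200°, h=2889.2130 m

φ=-36.161917°, λ=127.890882°, h=2889.213 m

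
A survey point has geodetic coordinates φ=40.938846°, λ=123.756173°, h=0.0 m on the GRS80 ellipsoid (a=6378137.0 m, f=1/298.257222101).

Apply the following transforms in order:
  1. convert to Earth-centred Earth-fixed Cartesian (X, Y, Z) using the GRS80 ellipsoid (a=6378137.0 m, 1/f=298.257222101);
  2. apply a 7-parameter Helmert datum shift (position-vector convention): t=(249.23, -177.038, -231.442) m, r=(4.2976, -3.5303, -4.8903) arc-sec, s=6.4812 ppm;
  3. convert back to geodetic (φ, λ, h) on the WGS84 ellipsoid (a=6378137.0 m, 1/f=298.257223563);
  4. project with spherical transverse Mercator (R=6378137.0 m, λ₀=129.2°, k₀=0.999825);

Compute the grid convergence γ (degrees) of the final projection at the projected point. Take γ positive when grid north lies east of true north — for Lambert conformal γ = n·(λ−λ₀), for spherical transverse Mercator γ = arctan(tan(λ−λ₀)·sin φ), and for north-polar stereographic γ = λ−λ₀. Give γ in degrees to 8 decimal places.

start: φ=40.938846°, λ=123.756173°, h=0.000 m
→ ECEF (a=6378137.000, f=1/298.257222101): X=-2681082.9340, Y=4011588.4708, Z=4157295.3234
→ Helmert 7p (PV): X=-2680827.1241, Y=4011414.3792, Z=4157128.5211
→ geod (Bowring, a=6378137.000): φ=40.93940412°, λ=123.75479608°, h=-326.0119 m
→ into tm (λ₀=129.2°): φ=40.93940412°, λ−λ₀=-5.44520392°
convergence γ = -3.57416464°

-3.57416464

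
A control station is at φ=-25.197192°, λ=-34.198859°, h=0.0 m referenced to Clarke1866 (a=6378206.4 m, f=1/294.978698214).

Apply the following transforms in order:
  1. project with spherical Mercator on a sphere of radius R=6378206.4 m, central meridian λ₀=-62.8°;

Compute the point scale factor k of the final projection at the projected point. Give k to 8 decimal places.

1.10515809

start: φ=-25.197192°, λ=-34.198859°, h=0.000 m
→ into merc (λ₀=-62.8°): φ=-25.19719200°, λ−λ₀=28.60114100°
scale k = 1.10515809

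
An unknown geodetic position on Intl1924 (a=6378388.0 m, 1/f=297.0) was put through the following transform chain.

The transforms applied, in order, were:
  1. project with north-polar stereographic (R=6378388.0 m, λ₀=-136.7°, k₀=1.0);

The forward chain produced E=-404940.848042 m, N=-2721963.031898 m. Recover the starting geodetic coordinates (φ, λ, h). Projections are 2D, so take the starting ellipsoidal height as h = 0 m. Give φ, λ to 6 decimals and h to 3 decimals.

φ=65.653154°, λ=-145.161715°, h=0.000 m

start: E=-404940.8480, N=-2721963.0319 m
→ stereo⁻¹: φ=65.65315400°, λ=-145.16171500°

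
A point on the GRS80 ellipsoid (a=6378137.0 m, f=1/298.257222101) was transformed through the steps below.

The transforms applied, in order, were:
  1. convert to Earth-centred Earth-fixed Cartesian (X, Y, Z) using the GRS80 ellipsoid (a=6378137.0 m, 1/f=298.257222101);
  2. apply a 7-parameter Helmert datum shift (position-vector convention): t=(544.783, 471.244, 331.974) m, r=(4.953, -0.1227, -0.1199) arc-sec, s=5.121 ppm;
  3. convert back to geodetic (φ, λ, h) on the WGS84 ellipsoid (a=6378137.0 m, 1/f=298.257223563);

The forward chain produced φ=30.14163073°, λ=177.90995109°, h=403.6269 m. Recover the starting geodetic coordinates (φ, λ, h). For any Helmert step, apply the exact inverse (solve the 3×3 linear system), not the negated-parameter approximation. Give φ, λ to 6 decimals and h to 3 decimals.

start: φ=30.141631°, λ=177.909951°, h=403.627 m
→ ECEF (a=6378137.000, f=1/298.257223563): X=-5517066.0422, Y=201342.1452, Z=3184163.5387
→ Helmert⁻¹: X=-5517580.7925, Y=200943.1176, Z=3183813.7174
→ geod (Bowring, a=6378137.000): φ=30.13663800°, λ=177.91428400°, h=660.2740 m

φ=30.136638°, λ=177.914284°, h=660.274 m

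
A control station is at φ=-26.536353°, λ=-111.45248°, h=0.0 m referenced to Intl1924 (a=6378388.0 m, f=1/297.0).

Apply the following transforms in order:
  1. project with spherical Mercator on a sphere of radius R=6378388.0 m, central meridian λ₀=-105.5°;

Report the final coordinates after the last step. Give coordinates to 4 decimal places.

start: φ=-26.536353°, λ=-111.452480°, h=0.000 m
→ merc (R=6378388.0, λ₀=-105.5°): E=-662653.1190, N=-3065784.2912

E=-662653.1190 m, N=-3065784.2912 m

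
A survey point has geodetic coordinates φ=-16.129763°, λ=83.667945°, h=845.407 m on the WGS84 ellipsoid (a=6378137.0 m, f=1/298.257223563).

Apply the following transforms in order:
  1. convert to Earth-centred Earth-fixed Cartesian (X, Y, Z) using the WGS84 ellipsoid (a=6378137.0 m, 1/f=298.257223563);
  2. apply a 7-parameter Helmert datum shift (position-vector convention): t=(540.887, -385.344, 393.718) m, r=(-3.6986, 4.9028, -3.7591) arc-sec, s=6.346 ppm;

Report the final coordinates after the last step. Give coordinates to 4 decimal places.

X=676634.4999 m, Y=6091673.1400 m, Z=-1760504.3676 m

start: φ=-16.129763°, λ=83.667945°, h=845.407 m
→ ECEF (a=6378137.000, f=1/298.257223563): X=676020.1492, Y=6092063.7171, Z=-1760761.6036
→ Helmert 7p (PV): X=676634.4999, Y=6091673.1400, Z=-1760504.3676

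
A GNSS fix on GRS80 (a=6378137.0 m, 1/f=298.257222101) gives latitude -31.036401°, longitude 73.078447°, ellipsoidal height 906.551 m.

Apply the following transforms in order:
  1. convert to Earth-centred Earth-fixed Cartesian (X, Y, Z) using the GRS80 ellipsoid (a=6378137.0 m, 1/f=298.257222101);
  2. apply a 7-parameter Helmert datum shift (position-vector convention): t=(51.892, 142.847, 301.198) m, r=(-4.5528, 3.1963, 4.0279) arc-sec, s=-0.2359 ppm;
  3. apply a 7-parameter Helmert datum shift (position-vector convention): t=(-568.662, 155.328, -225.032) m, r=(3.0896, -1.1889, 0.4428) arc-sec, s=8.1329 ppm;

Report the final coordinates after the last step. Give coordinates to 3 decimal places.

X=1591660.542 m, Y=5234181.048 m, Z=-3269821.866 m

start: φ=-31.036401°, λ=73.078447°, h=906.551 m
→ ECEF (a=6378137.000, f=1/298.257222101): X=1592310.0028, Y=5233830.2255, Z=-3269819.5886
→ Helmert 7p (PV): X=1592208.6445, Y=5233930.7588, Z=-3269657.8181
→ Helmert 7p (PV): X=1591660.5420, Y=5234181.0479, Z=-3269821.8657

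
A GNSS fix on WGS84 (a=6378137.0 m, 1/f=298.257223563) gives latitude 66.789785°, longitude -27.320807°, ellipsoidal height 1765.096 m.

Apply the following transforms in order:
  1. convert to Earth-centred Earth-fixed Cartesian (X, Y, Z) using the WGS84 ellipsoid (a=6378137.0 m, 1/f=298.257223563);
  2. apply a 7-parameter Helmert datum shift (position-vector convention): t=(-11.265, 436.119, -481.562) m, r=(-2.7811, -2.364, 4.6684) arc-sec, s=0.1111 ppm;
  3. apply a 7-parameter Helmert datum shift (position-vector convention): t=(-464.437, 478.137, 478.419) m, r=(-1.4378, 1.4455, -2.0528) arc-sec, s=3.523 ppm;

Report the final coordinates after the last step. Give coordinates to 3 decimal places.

X=2239743.480 m, Y=-1156237.519 m, Z=5840887.734 m

start: φ=66.789785°, λ=-27.320807°, h=1765.096 m
→ ECEF (a=6378137.000, f=1/298.257223563): X=2240222.3722, Y=-1157295.4441, Z=5840836.0094
→ Helmert 7p (PV): X=2240170.6074, Y=-1156729.9978, Z=5840396.3755
→ Helmert 7p (PV): X=2239743.4799, Y=-1156237.5192, Z=5840887.7342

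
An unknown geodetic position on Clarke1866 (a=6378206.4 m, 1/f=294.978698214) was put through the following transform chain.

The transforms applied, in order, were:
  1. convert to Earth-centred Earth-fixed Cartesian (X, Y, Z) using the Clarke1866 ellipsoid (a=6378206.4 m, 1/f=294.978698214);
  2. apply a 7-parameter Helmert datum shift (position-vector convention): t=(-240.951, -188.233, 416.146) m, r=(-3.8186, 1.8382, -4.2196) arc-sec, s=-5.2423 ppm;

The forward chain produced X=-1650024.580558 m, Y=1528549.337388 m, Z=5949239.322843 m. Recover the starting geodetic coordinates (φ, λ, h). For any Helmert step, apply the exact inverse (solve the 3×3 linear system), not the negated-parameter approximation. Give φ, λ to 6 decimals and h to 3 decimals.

start: X=-1650024.5806, Y=1528549.3374, Z=5949239.3228 m
→ Helmert⁻¹: X=-1649876.5646, Y=1528601.7007, Z=5948867.9582
→ geod (Bowring, a=6378206.400): φ=69.41769000°, λ=137.18506100°, h=578.1610 m

φ=69.417690°, λ=137.185061°, h=578.161 m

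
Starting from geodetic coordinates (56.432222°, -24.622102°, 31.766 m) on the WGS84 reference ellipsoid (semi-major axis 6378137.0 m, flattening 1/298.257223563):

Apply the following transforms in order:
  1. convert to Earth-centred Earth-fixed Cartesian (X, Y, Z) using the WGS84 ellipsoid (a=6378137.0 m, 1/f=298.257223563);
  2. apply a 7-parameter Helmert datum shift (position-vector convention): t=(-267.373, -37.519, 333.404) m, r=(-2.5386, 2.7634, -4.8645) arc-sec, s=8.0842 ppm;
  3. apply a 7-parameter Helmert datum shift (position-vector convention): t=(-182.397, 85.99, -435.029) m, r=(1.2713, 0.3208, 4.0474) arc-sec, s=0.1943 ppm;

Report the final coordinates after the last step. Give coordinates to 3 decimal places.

start: φ=56.432222°, λ=-24.622102°, h=31.766 m
→ ECEF (a=6378137.000, f=1/298.257223563): X=3213455.0105, Y=-1472734.2725, Z=5291229.7215
→ Helmert 7p (PV): X=3213249.7718, Y=-1472794.3611, Z=5291580.9745
→ Helmert 7p (PV): X=3213105.1288, Y=-1472678.2201, Z=5291132.8987

X=3213105.129 m, Y=-1472678.220 m, Z=5291132.899 m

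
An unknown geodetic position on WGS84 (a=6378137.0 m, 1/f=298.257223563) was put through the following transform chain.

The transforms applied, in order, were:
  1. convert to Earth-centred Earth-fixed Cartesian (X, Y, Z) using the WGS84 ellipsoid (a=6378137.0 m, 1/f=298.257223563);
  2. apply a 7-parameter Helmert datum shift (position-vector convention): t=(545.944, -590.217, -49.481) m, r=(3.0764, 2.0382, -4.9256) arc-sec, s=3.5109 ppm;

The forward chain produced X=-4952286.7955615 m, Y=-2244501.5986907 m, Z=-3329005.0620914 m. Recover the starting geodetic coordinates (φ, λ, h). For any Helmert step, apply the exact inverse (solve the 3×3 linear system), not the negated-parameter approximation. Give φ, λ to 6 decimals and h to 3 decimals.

φ=-31.647898°, λ=-155.624816°, h=3242.080 m

start: X=-4952286.7956, Y=-2244501.5987, Z=-3329005.0621 m
→ Helmert⁻¹: X=-4952728.8673, Y=-2244071.4254, Z=-3328959.3639
→ geod (Bowring, a=6378137.000): φ=-31.64789800°, λ=-155.62481600°, h=3242.0800 m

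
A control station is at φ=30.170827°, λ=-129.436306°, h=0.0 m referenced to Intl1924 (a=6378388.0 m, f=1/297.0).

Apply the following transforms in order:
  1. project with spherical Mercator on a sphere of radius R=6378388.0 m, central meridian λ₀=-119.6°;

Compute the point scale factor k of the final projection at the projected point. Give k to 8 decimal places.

start: φ=30.170827°, λ=-129.436306°, h=0.000 m
→ into merc (λ₀=-119.6°): φ=30.17082700°, λ−λ₀=-9.83630600°
scale k = 1.15669678

1.15669678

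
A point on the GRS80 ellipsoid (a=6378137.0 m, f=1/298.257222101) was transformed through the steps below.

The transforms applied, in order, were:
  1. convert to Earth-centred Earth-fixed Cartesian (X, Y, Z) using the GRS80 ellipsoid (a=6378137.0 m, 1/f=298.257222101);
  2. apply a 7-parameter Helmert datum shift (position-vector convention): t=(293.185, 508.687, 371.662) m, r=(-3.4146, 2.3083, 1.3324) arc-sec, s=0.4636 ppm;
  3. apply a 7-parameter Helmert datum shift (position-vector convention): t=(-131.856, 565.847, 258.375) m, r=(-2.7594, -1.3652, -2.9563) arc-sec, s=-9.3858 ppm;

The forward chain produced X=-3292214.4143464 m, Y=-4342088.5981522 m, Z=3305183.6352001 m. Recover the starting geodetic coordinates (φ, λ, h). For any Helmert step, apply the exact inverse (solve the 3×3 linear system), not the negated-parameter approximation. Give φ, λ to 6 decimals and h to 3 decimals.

φ=31.399304°, λ=-127.163337°, h=1297.067 m

start: X=-3292214.4143, Y=-4342088.5982, Z=3305183.6352 m
→ Helmert⁻¹: X=-3292029.3401, Y=-4342786.6010, Z=3304919.9712
→ Helmert⁻¹: X=-3292386.0350, Y=-4343326.7099, Z=3304438.0309
→ geod (Bowring, a=6378137.000): φ=31.39930400°, λ=-127.16333700°, h=1297.0670 m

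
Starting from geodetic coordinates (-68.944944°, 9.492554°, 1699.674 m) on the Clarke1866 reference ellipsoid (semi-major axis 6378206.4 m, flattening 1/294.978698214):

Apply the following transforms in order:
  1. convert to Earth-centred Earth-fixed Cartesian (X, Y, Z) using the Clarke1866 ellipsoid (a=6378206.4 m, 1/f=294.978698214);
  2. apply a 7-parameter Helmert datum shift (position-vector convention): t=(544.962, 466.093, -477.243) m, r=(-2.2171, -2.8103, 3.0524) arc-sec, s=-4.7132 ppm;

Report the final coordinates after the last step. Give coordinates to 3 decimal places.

start: φ=-68.944944°, λ=9.492554°, h=1699.674 m
→ ECEF (a=6378206.400, f=1/294.978698214): X=2267382.0511, Y=379126.7205, Z=-5931169.4903
→ Helmert 7p (PV): X=2267991.5262, Y=379560.8276, Z=-5931591.9614

X=2267991.526 m, Y=379560.828 m, Z=-5931591.961 m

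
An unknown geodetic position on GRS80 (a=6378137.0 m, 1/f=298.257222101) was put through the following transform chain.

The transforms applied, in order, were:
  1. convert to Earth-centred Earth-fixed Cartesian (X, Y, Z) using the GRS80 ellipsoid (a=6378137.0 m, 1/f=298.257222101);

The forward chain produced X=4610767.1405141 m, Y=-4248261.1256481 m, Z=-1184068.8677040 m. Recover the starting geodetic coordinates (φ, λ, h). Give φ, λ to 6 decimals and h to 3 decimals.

start: X=4610767.1405, Y=-4248261.1256, Z=-1184068.8677 m
→ geod (Bowring, a=6378137.000): φ=-10.76534200°, λ=-42.65679900°, h=2956.9340 m

φ=-10.765342°, λ=-42.656799°, h=2956.934 m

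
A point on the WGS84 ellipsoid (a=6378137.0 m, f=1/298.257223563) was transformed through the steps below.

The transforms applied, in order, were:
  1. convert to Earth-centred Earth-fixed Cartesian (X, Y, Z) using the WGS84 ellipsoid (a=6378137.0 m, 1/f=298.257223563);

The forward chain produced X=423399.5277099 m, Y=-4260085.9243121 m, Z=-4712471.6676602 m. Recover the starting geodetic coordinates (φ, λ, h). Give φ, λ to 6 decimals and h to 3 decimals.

start: X=423399.5277, Y=-4260085.9243, Z=-4712471.6677 m
→ geod (Bowring, a=6378137.000): φ=-47.93769400°, λ=-84.32415200°, h=314.8230 m

φ=-47.937694°, λ=-84.324152°, h=314.823 m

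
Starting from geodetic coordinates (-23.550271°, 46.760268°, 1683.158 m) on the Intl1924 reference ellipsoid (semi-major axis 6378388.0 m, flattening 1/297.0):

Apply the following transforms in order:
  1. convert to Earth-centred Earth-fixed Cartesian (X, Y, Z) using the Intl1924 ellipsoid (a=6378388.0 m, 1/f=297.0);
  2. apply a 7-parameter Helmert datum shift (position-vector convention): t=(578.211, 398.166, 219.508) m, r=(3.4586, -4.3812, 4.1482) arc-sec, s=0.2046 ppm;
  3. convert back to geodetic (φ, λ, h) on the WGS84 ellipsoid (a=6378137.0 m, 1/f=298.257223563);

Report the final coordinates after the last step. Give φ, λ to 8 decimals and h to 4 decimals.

start: φ=-23.550271°, λ=46.760268°, h=1683.158 m
→ ECEF (a=6378388.000, f=1/297.0): X=4008799.7262, Y=4263010.1621, Z=-2533406.6986
→ Helmert 7p (PV): X=4009346.8350, Y=4263532.3010, Z=-2533031.0782
→ geod (Bowring, a=6378137.000): φ=-23.54383706°, λ=46.75986786°, h=2461.8472 m

φ=-23.54383706°, λ=46.75986786°, h=2461.8472 m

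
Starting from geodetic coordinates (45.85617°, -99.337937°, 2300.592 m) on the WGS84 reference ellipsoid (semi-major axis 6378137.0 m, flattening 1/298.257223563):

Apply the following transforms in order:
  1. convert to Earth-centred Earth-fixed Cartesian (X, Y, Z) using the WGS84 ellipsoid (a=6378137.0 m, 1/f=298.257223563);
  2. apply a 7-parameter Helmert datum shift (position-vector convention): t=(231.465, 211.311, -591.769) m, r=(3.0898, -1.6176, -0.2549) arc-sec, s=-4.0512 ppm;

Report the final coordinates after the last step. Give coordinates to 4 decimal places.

start: φ=45.856170°, λ=-99.337937°, h=2300.592 m
→ ECEF (a=6378137.000, f=1/298.257223563): X=-722273.0815, Y=-4392420.4479, Z=4555778.7194
→ Helmert 7p (PV): X=-722079.8463, Y=-4392258.6940, Z=4555097.0325

X=-722079.8463 m, Y=-4392258.6940 m, Z=4555097.0325 m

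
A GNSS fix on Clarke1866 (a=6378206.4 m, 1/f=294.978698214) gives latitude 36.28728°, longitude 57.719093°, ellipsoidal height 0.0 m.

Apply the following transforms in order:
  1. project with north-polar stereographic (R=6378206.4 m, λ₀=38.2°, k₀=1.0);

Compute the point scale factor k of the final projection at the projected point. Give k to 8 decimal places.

1.25641222

start: φ=36.287280°, λ=57.719093°, h=0.000 m
→ into stereo (λ₀=38.2°): φ=36.28728000°, λ−λ₀=19.51909300°
scale k = 1.25641222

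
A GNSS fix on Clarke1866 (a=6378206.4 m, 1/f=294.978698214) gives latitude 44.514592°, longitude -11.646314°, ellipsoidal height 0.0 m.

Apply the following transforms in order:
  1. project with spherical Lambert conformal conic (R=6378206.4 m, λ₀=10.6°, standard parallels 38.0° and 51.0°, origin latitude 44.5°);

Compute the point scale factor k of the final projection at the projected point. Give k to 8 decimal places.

0.99356461

start: φ=44.514592°, λ=-11.646314°, h=0.000 m
→ into lcc (λ₀=10.6°): φ=44.51459200°, λ−λ₀=-22.24631400°
scale k = 0.99356461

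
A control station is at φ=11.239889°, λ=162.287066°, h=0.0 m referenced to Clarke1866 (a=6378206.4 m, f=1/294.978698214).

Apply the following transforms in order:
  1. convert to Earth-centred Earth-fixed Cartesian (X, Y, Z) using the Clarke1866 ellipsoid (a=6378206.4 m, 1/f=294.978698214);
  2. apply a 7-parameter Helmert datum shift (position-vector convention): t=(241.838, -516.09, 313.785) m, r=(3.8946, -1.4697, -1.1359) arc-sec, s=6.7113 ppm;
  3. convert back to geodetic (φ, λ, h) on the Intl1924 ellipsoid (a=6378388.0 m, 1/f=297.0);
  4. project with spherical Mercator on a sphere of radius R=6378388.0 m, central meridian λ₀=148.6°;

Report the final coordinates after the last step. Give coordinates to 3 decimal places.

start: φ=11.239889°, λ=162.287066°, h=0.000 m
→ ECEF (a=6378206.400, f=1/294.978698214): X=-5960063.6861, Y=1903581.5227, Z=1234966.2398
→ Helmert 7p (PV): X=-5959860.1643, Y=1903087.7123, Z=1235281.7882
→ geod (Bowring, a=6378388.000): φ=11.24278847°, λ=162.29080687°, h=-463.1365 m
→ merc (R=6378388.0, λ₀=148.6°): E=1524113.6259, N=1259700.7477

E=1524113.626 m, N=1259700.748 m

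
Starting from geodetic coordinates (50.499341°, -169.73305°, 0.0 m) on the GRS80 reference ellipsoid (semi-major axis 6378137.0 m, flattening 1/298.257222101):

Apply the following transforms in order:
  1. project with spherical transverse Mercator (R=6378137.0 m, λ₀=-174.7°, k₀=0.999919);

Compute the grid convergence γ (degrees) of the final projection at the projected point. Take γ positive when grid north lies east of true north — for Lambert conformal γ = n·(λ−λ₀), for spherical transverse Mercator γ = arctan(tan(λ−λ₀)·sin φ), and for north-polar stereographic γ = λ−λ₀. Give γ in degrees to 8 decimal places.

3.83647015

start: φ=50.499341°, λ=-169.733050°, h=0.000 m
→ into tm (λ₀=-174.7°): φ=50.49934100°, λ−λ₀=4.96695000°
convergence γ = 3.83647015°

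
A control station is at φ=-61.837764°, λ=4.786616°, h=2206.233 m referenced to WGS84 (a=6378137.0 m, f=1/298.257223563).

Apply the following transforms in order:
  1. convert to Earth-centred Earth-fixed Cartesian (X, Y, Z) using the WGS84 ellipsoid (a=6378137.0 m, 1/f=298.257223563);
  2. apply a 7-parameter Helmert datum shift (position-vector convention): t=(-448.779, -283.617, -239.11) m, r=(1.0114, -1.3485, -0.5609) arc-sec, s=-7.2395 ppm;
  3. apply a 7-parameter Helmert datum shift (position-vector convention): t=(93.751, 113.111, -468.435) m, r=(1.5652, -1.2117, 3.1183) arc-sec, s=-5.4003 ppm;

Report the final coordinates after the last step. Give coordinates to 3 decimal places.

X=3008335.032 m, Y=251870.216 m, Z=-5602545.766 m

start: φ=-61.837764°, λ=4.786616°, h=2206.233 m
→ ECEF (a=6378137.000, f=1/298.257223563): X=3008661.6729, Y=251936.6297, Z=-5601949.5156
→ Helmert 7p (PV): X=3008228.4215, Y=251670.4758, Z=-5602127.1653
→ Helmert 7p (PV): X=3008335.0319, Y=251870.2161, Z=-5602545.7657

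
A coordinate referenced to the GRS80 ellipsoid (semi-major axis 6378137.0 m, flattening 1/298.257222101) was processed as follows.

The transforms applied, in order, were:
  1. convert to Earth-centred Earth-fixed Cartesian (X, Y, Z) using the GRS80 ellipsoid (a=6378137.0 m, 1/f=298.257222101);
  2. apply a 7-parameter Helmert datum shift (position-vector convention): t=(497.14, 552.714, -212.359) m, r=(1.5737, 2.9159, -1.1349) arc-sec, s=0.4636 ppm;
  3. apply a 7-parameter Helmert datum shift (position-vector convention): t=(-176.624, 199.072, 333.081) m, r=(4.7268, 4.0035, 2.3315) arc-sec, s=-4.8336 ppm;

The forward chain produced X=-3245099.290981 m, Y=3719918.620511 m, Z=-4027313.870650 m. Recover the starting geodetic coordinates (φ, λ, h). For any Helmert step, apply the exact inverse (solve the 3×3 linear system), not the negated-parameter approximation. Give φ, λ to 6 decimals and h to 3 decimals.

start: X=-3245099.2910, Y=3719918.6205, Z=-4027313.8706 m
→ Helmert⁻¹: X=-3244818.1286, Y=3719681.9037, Z=-4027814.6410
→ Helmert⁻¹: X=-3245277.2891, Y=3719078.8803, Z=-4027674.6670
→ geod (Bowring, a=6378137.000): φ=-39.40276200°, λ=131.10803000°, h=1114.1810 m

φ=-39.402762°, λ=131.108030°, h=1114.181 m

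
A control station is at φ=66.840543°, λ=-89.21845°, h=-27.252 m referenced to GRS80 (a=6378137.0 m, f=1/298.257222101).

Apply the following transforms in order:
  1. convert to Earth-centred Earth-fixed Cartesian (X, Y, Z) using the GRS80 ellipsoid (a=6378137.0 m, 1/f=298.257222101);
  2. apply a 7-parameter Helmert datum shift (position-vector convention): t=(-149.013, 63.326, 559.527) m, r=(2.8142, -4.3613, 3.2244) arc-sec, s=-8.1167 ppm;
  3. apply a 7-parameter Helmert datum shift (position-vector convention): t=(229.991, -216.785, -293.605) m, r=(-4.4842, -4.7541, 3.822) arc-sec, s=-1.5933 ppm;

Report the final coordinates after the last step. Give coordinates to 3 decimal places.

X=34221.475 m, Y=-2515430.244 m, Z=5841648.320 m

start: φ=66.840543°, λ=-89.218450°, h=-27.252 m
→ ECEF (a=6378137.000, f=1/298.257222101): X=34313.0593, Y=-2515349.6819, Z=5841417.2428
→ Helmert 7p (PV): X=34079.5773, Y=-2515345.1007, Z=5841895.7641
→ Helmert 7p (PV): X=34221.4753, Y=-2515430.2438, Z=5841648.3203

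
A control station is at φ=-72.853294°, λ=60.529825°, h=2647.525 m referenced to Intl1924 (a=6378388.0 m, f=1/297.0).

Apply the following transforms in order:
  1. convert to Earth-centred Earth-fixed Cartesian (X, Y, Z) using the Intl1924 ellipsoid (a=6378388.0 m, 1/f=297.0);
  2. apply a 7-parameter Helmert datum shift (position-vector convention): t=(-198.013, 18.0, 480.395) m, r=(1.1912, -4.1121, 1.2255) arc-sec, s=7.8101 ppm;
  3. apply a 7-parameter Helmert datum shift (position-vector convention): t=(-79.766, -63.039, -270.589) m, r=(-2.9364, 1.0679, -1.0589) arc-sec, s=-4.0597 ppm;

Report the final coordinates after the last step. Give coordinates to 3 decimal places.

X=928187.361 m, Y=1642799.582 m, Z=-6074923.409 m

start: φ=-72.853294°, λ=60.529825°, h=2647.525 m
→ ECEF (a=6378388.000, f=1/297.0): X=928373.3206, Y=1642889.1040, Z=-6075110.2300
→ Helmert 7p (PV): X=928293.9116, Y=1642960.5356, Z=-6074649.2860
→ Helmert 7p (PV): X=928187.3611, Y=1642799.5823, Z=-6074923.4090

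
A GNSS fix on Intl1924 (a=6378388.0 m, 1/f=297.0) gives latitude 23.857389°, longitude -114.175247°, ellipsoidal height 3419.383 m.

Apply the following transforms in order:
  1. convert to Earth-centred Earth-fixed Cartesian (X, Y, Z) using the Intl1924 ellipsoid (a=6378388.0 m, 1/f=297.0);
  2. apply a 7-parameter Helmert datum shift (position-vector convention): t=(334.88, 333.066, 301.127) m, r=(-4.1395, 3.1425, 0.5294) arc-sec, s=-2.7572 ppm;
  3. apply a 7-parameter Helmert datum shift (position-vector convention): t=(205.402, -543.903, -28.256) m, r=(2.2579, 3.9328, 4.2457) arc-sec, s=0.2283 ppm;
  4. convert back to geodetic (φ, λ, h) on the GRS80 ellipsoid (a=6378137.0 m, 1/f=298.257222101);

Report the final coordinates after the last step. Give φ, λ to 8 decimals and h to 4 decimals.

start: φ=23.857389°, λ=-114.175247°, h=3419.383 m
→ ECEF (a=6378388.000, f=1/297.0): X=-2391536.0608, Y=-5327563.6029, Z=2565262.6348
→ Helmert 7p (PV): X=-2391141.8308, Y=-5327170.5041, Z=2565700.0423
→ Helmert 7p (PV): X=-2390778.4020, Y=-5327792.9276, Z=2565659.6489
→ geod (Bowring, a=6378137.000): φ=23.86042549°, λ=-114.16754370°, h=3723.6773 m

φ=23.86042549°, λ=-114.16754370°, h=3723.6773 m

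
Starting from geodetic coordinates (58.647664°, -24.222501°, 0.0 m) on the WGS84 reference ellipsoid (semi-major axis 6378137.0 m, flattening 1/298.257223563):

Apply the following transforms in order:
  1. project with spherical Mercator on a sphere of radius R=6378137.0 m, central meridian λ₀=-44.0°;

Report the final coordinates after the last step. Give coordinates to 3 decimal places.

E=2201621.118 m, N=8104620.134 m

start: φ=58.647664°, λ=-24.222501°, h=0.000 m
→ merc (R=6378137.0, λ₀=-44.0°): E=2201621.1178, N=8104620.1344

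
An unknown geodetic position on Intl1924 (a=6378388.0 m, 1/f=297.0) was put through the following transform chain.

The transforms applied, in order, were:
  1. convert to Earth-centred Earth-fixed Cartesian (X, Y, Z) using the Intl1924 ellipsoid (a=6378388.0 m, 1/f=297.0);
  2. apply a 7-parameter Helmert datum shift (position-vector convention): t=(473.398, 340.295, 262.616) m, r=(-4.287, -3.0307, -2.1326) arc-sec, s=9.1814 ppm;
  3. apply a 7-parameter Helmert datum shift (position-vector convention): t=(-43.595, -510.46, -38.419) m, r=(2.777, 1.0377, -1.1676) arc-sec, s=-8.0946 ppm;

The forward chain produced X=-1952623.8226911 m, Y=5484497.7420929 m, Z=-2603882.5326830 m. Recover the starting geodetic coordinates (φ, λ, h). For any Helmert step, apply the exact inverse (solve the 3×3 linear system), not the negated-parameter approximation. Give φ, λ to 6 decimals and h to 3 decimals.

start: X=-1952623.8227, Y=5484497.7421, Z=-2603882.5327 m
→ Helmert⁻¹: X=-1952613.9818, Y=5485006.4906, Z=-2603948.8605
→ Helmert⁻¹: X=-1953164.4163, Y=5484649.7675, Z=-2604044.8753
→ geod (Bowring, a=6378388.000): φ=-24.24198100°, λ=109.60156200°, h=3081.8160 m

φ=-24.241981°, λ=109.601562°, h=3081.816 m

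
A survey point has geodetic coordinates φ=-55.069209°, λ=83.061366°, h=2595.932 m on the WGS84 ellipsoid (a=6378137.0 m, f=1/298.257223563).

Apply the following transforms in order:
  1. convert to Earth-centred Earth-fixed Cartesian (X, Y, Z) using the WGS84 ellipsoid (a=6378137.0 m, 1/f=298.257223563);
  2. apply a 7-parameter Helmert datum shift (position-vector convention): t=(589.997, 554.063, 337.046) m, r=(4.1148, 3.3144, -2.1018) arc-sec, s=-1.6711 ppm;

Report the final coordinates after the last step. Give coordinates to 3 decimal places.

start: φ=-55.069209°, λ=83.061366°, h=2595.932 m
→ ECEF (a=6378137.000, f=1/298.257223563): X=442364.1009, Y=3634947.6092, Z=-5207927.1670
→ Helmert 7p (PV): X=442906.7137, Y=3635594.9836, Z=-5207516.0124

X=442906.714 m, Y=3635594.984 m, Z=-5207516.012 m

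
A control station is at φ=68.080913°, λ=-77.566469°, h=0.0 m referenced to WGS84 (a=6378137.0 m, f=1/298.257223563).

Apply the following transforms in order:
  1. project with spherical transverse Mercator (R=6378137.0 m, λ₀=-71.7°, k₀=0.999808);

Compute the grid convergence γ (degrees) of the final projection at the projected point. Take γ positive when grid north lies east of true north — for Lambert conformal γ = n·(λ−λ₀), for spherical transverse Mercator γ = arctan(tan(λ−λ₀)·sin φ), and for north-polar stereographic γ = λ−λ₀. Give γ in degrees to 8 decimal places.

start: φ=68.080913°, λ=-77.566469°, h=0.000 m
→ into tm (λ₀=-71.7°): φ=68.08091300°, λ−λ₀=-5.86646900°
convergence γ = -5.44504039°

-5.44504039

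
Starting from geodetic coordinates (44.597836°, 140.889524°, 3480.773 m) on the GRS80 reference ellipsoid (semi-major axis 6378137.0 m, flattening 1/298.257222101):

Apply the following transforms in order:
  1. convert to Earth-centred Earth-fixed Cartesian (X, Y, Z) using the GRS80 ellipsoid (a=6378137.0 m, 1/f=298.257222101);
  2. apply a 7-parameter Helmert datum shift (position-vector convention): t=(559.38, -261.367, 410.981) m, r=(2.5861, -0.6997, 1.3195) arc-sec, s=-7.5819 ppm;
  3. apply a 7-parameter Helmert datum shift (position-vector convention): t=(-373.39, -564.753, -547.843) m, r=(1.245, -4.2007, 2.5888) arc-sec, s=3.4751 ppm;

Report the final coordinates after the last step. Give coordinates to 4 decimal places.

start: φ=44.597836°, λ=140.889524°, h=3480.773 m
→ ECEF (a=6378137.000, f=1/298.257222101): X=-3531696.8351, Y=2871204.5351, Z=4458079.9566
→ Helmert 7p (PV): X=-3531144.1682, Y=2870842.9125, Z=4458481.1548
→ Helmert 7p (PV): X=-3531656.6607, Y=2870216.9058, Z=4457894.2198

X=-3531656.6607 m, Y=2870216.9058 m, Z=4457894.2198 m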